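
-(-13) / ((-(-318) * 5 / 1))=13 / 1590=0.01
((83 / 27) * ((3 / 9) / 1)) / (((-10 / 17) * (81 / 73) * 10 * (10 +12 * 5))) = -103003 / 45927000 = -0.00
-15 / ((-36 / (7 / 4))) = 35 / 48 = 0.73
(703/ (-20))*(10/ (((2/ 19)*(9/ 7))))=-2597.19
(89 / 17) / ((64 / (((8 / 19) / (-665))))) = -89 / 1718360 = -0.00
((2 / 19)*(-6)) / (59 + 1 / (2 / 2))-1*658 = -62511 / 95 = -658.01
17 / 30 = 0.57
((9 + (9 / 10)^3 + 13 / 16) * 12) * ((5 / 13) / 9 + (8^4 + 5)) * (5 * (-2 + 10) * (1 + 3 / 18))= 70812610582 / 2925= 24209439.52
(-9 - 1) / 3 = -10 / 3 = -3.33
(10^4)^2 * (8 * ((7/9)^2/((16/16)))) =39200000000/81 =483950617.28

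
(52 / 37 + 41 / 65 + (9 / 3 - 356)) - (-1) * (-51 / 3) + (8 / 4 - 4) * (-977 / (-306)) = -137747494 / 367965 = -374.35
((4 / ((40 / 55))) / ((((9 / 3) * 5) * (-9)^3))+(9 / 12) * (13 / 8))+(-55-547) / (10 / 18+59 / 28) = -52798223761 / 234796320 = -224.87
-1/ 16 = -0.06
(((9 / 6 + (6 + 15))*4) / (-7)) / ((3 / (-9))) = 270 / 7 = 38.57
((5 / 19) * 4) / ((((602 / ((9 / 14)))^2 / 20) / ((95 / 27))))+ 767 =3405057758 / 4439449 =767.00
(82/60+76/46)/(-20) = -2083/13800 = -0.15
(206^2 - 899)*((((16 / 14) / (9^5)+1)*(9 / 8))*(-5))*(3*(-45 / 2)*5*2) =2146170060875 / 13608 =157713849.27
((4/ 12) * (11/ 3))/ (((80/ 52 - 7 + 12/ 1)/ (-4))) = -572/ 765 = -0.75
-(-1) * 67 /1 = 67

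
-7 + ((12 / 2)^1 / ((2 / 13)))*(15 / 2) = 285.50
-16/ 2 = -8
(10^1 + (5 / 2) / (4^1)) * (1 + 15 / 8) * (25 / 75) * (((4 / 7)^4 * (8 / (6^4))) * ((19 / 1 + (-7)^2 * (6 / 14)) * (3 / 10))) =15640 / 194481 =0.08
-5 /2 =-2.50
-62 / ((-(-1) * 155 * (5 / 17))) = -1.36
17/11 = 1.55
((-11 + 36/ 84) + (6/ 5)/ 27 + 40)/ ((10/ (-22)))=-102124/ 1575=-64.84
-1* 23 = -23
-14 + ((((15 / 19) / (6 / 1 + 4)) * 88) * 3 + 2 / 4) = 279 / 38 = 7.34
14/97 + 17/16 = 1873/1552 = 1.21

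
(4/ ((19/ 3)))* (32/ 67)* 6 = 2304/ 1273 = 1.81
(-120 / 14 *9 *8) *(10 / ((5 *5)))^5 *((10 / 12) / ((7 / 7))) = -4608 / 875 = -5.27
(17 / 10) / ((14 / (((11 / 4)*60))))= 561 / 28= 20.04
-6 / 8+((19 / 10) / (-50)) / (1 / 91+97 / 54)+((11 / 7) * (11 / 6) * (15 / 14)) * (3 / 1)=923556783 / 108792250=8.49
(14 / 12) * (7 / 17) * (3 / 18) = 49 / 612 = 0.08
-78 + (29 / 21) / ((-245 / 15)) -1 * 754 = -832.08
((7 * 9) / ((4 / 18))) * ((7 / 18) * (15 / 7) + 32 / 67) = 99603 / 268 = 371.65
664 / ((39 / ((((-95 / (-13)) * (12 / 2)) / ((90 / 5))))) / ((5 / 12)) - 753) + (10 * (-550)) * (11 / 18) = -3423461450 / 1018269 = -3362.04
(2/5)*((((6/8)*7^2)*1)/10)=147/100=1.47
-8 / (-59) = 8 / 59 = 0.14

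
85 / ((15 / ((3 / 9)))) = 17 / 9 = 1.89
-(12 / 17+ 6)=-114 / 17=-6.71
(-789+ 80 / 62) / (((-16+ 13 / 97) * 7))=2368643 / 333963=7.09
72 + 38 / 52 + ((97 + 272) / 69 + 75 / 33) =528551 / 6578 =80.35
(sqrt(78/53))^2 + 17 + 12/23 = 23153/1219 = 18.99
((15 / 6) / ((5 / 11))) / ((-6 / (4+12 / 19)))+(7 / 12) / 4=-3739 / 912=-4.10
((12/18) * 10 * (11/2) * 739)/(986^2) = 0.03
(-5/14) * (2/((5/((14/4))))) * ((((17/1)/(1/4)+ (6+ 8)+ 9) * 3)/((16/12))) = -819/8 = -102.38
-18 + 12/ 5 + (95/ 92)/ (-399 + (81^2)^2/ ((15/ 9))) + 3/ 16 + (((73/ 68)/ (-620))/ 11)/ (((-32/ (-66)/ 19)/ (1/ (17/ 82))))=-32873251684360741/ 2128785878686080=-15.44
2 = 2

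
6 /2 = 3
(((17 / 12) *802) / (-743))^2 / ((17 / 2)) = 0.28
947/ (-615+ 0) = -1.54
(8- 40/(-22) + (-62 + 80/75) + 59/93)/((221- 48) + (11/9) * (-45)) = -258209/603570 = -0.43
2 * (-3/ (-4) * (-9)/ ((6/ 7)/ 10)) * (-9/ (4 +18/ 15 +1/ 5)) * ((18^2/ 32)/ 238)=6075/ 544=11.17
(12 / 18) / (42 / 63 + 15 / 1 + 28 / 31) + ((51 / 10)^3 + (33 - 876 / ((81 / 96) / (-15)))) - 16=72687542573 / 4623000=15723.02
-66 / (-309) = 22 / 103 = 0.21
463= 463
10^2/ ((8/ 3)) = 75/ 2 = 37.50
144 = 144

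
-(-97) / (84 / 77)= 1067 / 12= 88.92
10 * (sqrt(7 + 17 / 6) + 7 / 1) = 101.36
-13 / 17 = -0.76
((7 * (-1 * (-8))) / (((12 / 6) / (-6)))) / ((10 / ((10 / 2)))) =-84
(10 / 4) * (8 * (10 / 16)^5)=1.91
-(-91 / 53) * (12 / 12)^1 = 91 / 53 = 1.72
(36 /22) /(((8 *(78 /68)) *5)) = 51 /1430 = 0.04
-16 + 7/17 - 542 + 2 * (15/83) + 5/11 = -8641662/15521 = -556.77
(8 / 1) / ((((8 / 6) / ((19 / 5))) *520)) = 0.04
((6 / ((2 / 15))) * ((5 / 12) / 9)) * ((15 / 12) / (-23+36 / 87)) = -725 / 6288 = -0.12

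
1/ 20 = 0.05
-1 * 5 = -5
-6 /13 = -0.46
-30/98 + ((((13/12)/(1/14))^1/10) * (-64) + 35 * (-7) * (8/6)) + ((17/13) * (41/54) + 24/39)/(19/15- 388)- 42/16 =-567590994193/1330285320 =-426.67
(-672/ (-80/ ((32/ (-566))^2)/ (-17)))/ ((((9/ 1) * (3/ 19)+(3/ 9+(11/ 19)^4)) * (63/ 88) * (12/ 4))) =-99819630592/ 876761913705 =-0.11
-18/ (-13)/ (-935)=-18/ 12155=-0.00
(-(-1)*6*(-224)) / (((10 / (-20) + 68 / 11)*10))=-14784 / 625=-23.65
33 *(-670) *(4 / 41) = -2157.07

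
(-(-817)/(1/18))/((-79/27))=-397062/79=-5026.10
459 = 459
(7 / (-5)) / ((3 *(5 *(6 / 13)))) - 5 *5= -11341 / 450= -25.20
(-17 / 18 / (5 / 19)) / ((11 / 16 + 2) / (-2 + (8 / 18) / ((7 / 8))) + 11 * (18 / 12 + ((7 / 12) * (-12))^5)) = 242896 / 12511480545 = 0.00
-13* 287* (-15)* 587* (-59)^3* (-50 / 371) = 48192849831750 / 53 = 909299053429.25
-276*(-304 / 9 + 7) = 22172 / 3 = 7390.67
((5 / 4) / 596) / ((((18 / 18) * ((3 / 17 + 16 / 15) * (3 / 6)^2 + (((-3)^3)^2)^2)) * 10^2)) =51 / 1292295206608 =0.00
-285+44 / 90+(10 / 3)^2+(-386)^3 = -287563647 / 5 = -57512729.40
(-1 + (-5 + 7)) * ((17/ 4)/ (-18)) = -17/ 72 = -0.24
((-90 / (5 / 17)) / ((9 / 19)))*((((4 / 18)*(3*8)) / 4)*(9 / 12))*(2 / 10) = -646 / 5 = -129.20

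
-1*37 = -37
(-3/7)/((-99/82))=82/231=0.35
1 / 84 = 0.01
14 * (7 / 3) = 98 / 3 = 32.67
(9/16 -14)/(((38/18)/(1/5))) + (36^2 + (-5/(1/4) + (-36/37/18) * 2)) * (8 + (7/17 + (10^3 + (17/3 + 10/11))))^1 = 2723899425899/2103376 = 1295013.08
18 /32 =9 /16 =0.56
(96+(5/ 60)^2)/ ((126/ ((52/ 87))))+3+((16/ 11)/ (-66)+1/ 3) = 25694659/ 6821496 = 3.77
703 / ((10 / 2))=703 / 5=140.60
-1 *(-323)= 323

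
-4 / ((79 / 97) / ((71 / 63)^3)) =-138869468 / 19753713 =-7.03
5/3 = 1.67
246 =246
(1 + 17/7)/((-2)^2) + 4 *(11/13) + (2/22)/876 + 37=36163999/876876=41.24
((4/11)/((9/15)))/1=20/33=0.61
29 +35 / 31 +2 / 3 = 2864 / 93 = 30.80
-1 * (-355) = 355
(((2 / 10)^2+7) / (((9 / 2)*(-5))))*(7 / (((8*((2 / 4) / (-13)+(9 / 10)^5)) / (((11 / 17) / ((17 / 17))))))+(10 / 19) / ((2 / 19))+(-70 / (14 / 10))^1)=37768178272 / 2744961525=13.76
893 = 893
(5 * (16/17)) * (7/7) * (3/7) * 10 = 2400/119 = 20.17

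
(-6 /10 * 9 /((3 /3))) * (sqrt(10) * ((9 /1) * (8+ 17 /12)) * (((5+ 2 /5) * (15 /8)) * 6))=-2224179 * sqrt(10) /80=-87918.39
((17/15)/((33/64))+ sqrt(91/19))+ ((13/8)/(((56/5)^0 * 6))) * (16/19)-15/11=9992/9405+ sqrt(1729)/19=3.25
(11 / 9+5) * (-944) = -52864 / 9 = -5873.78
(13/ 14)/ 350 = 13/ 4900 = 0.00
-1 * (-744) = 744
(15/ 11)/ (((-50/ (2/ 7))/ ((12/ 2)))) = -18/ 385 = -0.05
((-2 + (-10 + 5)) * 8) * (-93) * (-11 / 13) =-57288 / 13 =-4406.77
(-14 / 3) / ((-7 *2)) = 1 / 3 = 0.33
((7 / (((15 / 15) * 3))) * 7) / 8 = 49 / 24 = 2.04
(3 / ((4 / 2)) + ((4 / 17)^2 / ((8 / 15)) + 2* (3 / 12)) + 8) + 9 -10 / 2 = 4076 / 289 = 14.10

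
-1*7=-7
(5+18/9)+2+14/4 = 25/2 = 12.50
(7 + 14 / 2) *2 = 28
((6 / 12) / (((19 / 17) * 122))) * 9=153 / 4636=0.03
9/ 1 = 9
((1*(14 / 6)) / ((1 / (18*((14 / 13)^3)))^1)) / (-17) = -115248 / 37349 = -3.09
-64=-64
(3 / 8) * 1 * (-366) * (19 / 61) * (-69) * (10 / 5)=11799 / 2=5899.50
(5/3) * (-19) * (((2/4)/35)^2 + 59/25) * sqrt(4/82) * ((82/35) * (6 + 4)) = -14649 * sqrt(82)/343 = -386.74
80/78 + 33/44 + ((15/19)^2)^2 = 43996417/20330076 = 2.16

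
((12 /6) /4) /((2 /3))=0.75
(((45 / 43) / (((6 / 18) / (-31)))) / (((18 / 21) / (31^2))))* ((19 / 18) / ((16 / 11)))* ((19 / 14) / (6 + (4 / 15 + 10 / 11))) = -97597550325 / 6516736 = -14976.45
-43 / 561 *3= -43 / 187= -0.23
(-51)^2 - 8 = 2593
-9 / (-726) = 0.01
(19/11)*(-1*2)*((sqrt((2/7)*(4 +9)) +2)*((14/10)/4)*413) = -54929/55 - 7847*sqrt(182)/110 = -1961.09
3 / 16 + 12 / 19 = 249 / 304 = 0.82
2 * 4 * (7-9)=-16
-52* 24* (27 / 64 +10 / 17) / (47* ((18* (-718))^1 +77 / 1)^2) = -42861 / 263742563582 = -0.00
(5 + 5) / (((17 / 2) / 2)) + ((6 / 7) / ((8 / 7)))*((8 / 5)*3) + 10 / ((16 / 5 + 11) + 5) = 26413 / 4080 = 6.47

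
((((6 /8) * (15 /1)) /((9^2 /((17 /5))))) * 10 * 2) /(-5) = -17 /9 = -1.89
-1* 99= -99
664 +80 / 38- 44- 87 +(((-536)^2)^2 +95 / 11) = 17250649361386 / 209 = 82538992159.74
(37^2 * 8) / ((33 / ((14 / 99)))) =46.93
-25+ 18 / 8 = -91 / 4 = -22.75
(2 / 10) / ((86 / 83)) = 83 / 430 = 0.19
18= 18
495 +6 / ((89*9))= 132167 / 267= 495.01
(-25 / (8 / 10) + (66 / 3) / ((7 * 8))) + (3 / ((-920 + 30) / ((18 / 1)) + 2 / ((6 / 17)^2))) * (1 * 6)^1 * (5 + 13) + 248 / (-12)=-61.23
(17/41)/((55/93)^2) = 147033/124025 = 1.19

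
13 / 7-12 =-10.14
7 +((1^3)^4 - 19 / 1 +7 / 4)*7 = -427 / 4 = -106.75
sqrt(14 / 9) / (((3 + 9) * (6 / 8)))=sqrt(14) / 27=0.14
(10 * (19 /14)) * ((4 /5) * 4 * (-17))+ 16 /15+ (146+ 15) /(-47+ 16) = -2416553 /3255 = -742.41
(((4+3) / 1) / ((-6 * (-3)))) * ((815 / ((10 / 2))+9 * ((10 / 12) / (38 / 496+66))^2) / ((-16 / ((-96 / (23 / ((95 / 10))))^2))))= -126411770701336 / 20293480543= -6229.18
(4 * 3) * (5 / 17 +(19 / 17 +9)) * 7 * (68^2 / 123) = 32878.83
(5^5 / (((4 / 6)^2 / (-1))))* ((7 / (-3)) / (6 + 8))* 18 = 84375 / 4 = 21093.75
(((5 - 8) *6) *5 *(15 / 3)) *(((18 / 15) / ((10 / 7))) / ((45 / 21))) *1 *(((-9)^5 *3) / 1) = 156243654 / 5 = 31248730.80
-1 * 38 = -38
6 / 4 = 3 / 2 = 1.50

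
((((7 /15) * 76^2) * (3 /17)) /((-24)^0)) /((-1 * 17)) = -40432 /1445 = -27.98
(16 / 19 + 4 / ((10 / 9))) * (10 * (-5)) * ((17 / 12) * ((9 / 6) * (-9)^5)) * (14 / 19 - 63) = -1252848833145 / 722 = -1735247691.34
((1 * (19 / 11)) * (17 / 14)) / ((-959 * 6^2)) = -323 / 5316696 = -0.00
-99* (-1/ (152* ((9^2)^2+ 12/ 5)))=165/ 1662728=0.00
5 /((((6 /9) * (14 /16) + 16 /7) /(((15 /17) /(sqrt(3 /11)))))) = 2100 * sqrt(33) /4097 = 2.94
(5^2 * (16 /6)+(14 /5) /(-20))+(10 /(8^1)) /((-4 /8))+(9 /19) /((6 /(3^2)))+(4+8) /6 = 190201 /2850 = 66.74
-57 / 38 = -3 / 2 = -1.50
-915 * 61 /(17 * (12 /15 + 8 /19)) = -5302425 /1972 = -2688.86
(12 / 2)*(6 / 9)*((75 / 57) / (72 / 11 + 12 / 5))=1375 / 2337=0.59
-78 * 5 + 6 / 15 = -1948 / 5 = -389.60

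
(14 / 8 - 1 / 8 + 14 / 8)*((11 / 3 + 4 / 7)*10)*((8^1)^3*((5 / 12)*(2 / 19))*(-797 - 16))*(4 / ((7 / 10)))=-13892544000 / 931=-14922174.01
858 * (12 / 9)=1144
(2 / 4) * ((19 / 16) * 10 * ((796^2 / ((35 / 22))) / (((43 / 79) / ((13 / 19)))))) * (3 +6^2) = 34895054766 / 301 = 115930414.50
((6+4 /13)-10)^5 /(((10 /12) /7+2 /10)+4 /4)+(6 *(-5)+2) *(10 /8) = -57108518915 /102848161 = -555.27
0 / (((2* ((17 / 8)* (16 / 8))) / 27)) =0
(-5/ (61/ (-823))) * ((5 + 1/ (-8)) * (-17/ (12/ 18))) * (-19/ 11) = 155509965/ 10736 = 14484.91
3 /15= 1 /5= 0.20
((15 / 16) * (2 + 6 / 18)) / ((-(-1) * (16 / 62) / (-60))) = -16275 / 32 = -508.59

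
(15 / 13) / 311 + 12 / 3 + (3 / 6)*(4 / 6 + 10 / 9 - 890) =-16014188 / 36387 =-440.11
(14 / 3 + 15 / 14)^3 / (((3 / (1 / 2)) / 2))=13997521 / 222264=62.98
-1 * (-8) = 8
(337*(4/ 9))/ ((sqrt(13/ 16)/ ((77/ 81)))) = 415184*sqrt(13)/ 9477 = 157.96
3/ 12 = 1/ 4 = 0.25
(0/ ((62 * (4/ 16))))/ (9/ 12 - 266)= 0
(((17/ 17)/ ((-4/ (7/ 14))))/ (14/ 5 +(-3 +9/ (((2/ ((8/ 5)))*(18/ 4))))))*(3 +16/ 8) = -25/ 56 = -0.45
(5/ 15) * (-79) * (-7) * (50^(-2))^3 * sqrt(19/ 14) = 79 * sqrt(266)/ 93750000000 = 0.00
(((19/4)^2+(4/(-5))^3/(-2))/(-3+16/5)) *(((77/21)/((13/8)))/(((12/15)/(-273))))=-3514049/40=-87851.22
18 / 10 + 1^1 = 14 / 5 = 2.80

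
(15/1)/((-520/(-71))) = 213/104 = 2.05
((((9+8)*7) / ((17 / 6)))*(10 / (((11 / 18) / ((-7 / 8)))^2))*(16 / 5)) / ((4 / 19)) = 1583631 / 121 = 13087.86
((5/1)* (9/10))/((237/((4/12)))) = 0.01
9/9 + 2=3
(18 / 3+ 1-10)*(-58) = 174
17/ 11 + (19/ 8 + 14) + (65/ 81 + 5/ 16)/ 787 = 17.92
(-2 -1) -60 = -63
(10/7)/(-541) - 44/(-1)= 166618/3787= 44.00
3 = 3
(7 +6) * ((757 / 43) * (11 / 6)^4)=144082081 / 55728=2585.45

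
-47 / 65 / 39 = -47 / 2535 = -0.02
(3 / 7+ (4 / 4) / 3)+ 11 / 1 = 247 / 21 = 11.76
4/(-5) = -4/5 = -0.80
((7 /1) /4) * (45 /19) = 315 /76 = 4.14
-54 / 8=-27 / 4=-6.75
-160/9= -17.78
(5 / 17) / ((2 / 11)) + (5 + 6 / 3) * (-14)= -3277 / 34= -96.38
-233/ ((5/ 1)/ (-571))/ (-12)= -133043/ 60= -2217.38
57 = 57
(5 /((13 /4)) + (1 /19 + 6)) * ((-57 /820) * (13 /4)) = -1125 /656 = -1.71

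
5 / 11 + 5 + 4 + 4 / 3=356 / 33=10.79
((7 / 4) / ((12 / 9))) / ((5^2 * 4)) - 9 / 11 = -0.81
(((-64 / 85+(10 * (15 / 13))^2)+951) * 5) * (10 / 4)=77813995 / 5746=13542.29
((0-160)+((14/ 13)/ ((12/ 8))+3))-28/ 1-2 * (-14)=-6095/ 39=-156.28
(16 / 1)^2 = 256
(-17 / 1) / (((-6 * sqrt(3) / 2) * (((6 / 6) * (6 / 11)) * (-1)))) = -187 * sqrt(3) / 54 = -6.00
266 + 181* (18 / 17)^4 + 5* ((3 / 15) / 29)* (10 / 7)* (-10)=8358748026 / 16954763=493.00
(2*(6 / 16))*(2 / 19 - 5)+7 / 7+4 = 1.33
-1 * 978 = -978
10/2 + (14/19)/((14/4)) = 99/19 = 5.21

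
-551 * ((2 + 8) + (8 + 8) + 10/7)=-15113.14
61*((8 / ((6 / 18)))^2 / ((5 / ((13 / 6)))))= 76128 / 5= 15225.60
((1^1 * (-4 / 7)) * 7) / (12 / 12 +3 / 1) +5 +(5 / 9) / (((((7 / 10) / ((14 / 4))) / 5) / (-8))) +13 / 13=-955 / 9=-106.11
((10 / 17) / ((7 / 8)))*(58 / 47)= 4640 / 5593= 0.83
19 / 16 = 1.19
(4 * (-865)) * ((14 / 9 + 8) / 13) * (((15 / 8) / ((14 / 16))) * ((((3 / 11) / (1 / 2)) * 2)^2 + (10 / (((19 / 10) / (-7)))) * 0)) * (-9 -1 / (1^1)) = 714144000 / 11011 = 64857.32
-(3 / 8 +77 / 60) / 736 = -199 / 88320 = -0.00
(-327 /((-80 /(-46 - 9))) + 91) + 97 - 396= -6925 /16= -432.81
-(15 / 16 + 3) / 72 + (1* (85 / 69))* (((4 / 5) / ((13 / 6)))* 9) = 154579 / 38272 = 4.04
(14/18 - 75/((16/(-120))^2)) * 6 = -151847/6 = -25307.83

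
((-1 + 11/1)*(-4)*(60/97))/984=-100/3977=-0.03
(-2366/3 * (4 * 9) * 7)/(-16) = 24843/2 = 12421.50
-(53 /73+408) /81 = -29837 /5913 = -5.05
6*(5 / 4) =15 / 2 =7.50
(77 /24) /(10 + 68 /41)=0.28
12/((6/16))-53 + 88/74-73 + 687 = 21985/37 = 594.19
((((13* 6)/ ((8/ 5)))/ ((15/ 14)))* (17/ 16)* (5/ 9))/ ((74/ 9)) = 7735/ 2368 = 3.27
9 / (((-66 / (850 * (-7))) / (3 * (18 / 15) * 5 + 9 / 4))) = 722925 / 44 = 16430.11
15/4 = 3.75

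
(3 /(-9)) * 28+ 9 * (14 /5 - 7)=-707 /15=-47.13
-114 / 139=-0.82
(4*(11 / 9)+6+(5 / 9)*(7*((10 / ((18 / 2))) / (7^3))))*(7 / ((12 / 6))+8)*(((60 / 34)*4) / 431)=19903280 / 9693621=2.05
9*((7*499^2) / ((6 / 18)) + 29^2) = 47068758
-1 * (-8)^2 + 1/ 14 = -895/ 14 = -63.93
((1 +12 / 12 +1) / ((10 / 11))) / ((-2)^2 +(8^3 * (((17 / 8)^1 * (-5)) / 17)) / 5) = -11 / 200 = -0.06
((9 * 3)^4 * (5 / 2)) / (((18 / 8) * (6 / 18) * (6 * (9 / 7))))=229635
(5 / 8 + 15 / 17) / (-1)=-205 / 136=-1.51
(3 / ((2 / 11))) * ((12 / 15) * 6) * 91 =36036 / 5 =7207.20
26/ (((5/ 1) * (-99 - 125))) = -13/ 560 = -0.02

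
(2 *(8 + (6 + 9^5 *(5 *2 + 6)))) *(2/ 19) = 3779192/ 19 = 198904.84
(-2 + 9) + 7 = 14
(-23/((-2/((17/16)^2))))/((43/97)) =644759/22016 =29.29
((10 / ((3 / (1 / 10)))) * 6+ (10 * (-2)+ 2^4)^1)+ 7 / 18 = -29 / 18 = -1.61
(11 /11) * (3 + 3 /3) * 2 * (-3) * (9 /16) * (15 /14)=-405 /28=-14.46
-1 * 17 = -17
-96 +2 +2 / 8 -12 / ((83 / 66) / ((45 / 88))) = -32745 / 332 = -98.63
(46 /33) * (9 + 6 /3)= 15.33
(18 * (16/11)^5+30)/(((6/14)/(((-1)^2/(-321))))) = -55313762/51697371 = -1.07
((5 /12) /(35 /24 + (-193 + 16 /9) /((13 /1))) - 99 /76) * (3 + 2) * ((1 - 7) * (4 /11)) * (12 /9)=50301480 /2592227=19.40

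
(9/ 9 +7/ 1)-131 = -123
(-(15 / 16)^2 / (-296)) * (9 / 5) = 405 / 75776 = 0.01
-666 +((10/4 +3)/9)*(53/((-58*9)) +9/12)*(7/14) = -25023497/37584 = -665.80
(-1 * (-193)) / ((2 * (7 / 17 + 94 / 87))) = 285447 / 4414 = 64.67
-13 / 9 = -1.44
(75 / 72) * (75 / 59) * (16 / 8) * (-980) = -153125 / 59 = -2595.34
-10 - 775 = -785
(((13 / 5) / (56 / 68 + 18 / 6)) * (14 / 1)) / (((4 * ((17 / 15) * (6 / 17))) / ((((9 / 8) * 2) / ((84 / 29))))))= 1479 / 320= 4.62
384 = 384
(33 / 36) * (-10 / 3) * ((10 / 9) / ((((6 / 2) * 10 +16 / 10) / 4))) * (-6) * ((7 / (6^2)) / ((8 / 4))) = 9625 / 38394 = 0.25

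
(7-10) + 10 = 7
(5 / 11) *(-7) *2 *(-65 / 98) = 325 / 77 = 4.22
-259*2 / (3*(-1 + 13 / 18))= 621.60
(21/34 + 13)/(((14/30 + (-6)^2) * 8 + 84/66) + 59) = 76395/1974754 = 0.04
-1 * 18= -18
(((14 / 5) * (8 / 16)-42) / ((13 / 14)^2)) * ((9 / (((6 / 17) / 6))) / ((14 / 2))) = -869652 / 845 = -1029.17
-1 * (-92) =92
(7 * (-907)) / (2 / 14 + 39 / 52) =-177772 / 25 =-7110.88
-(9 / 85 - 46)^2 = -15217801 / 7225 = -2106.27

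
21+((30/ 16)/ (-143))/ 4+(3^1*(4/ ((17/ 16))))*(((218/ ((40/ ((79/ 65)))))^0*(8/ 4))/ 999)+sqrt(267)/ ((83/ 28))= 28*sqrt(267)/ 83+544500269/ 25904736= 26.53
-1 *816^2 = -665856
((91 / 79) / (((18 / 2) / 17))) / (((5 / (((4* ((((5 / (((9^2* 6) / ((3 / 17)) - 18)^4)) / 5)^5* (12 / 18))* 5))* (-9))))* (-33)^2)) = -1547 / 17824120097106983270032811602246432779801938473280815622054568582967197696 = -0.00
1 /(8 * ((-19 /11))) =-11 /152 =-0.07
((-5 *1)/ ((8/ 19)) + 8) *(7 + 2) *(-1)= 279/ 8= 34.88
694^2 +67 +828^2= 1167287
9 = 9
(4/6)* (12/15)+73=1103/15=73.53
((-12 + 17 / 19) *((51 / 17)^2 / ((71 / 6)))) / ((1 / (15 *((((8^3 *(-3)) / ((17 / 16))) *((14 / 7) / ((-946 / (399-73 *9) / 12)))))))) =302420459520 / 252263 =1198830.03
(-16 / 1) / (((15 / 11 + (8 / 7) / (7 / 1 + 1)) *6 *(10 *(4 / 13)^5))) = -28589561 / 445440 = -64.18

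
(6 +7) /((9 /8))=104 /9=11.56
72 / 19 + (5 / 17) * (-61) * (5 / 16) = -1.82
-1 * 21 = -21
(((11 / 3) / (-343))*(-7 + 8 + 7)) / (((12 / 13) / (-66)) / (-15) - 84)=31460 / 30900527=0.00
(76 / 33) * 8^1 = 608 / 33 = 18.42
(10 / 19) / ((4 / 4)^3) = 10 / 19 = 0.53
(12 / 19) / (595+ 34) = 12 / 11951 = 0.00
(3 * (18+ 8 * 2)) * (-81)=-8262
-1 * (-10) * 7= 70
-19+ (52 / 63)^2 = -72707 / 3969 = -18.32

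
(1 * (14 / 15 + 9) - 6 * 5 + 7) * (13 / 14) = -182 / 15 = -12.13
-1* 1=-1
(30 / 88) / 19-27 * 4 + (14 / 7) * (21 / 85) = -7638093 / 71060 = -107.49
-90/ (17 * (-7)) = 0.76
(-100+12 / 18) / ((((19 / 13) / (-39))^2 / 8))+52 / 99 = -20222540156 / 35739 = -565839.56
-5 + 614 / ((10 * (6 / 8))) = 1153 / 15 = 76.87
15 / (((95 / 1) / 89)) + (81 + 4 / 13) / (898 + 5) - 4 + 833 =26865055 / 31863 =843.14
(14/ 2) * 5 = 35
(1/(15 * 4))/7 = 1/420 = 0.00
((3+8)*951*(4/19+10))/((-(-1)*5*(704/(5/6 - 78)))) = -14236787/6080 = -2341.58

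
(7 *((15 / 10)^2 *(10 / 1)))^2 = 99225 / 4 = 24806.25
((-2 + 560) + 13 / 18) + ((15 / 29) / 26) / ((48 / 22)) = 558.73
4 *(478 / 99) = 1912 / 99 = 19.31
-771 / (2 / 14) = -5397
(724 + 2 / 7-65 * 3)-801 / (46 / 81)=-283737 / 322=-881.17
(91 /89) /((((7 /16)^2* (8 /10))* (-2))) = -2080 /623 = -3.34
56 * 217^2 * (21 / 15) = 18458888 / 5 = 3691777.60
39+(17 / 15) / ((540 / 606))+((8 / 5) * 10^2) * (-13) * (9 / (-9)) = 2862367 / 1350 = 2120.27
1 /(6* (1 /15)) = 5 /2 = 2.50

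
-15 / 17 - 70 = -1205 / 17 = -70.88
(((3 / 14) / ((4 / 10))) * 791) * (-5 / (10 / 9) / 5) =-3051 / 8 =-381.38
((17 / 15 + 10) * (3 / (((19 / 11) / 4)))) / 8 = 9.67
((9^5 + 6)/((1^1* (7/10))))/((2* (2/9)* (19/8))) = 79924.06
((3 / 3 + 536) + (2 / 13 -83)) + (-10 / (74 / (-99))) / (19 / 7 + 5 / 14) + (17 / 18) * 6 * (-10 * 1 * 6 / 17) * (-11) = 14033614 / 20683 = 678.51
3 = 3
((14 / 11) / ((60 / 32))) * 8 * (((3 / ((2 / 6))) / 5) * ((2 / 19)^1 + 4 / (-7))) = -23808 / 5225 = -4.56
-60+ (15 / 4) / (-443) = -106335 / 1772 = -60.01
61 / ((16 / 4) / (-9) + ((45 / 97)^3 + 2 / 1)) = 501057477 / 13597547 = 36.85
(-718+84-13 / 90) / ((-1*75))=8.46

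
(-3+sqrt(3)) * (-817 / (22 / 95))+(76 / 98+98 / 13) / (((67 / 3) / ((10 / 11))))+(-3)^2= 9946359957 / 938938 - 77615 * sqrt(3) / 22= 4482.61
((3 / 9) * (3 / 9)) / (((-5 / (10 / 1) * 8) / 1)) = -1 / 36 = -0.03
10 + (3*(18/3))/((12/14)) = 31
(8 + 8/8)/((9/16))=16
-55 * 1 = -55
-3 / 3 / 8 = -1 / 8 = -0.12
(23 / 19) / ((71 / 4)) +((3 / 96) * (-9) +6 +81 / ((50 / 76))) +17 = 157462779 / 1079200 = 145.91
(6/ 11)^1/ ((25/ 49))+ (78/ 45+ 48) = 41912/ 825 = 50.80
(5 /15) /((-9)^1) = -1 /27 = -0.04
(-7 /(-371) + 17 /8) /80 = 909 /33920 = 0.03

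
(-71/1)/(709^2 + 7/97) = -6887/48760064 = -0.00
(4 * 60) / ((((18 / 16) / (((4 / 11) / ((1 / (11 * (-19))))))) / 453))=-7344640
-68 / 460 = -17 / 115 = -0.15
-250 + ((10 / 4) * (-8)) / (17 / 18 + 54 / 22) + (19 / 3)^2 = -215.77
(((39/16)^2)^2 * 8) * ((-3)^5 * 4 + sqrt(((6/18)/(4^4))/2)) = -562166163/2048 + 771147 * sqrt(6)/262144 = -274487.99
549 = 549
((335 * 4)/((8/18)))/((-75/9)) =-1809/5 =-361.80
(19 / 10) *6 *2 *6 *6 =4104 / 5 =820.80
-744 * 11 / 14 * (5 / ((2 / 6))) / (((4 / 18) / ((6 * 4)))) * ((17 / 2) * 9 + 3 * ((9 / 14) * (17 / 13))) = -47669426640 / 637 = -74834264.74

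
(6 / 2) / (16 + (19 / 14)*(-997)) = -42 / 18719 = -0.00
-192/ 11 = -17.45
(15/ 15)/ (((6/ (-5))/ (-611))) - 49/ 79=241051/ 474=508.55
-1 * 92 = -92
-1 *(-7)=7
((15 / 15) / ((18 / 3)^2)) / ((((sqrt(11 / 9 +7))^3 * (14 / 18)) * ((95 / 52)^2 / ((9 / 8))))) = 41067 * sqrt(74) / 691892600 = 0.00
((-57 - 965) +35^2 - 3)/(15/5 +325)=25/41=0.61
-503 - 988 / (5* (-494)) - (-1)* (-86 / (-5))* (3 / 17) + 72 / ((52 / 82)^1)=-426559 / 1105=-386.03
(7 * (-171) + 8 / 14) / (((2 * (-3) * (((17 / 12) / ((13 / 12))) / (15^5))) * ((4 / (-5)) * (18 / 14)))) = -15310546875 / 136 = -112577550.55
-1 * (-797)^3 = 506261573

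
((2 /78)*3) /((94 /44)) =22 /611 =0.04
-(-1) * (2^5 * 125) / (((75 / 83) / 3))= 13280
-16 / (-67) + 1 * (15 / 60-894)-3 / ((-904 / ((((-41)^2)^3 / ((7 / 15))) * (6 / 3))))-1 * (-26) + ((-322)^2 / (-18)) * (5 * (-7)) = 32319267332057 / 476973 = 67759112.85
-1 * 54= -54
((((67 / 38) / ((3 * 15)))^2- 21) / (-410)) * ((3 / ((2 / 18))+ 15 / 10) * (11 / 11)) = 61401611 / 42066000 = 1.46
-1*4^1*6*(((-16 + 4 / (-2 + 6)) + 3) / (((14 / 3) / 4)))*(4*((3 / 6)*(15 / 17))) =51840 / 119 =435.63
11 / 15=0.73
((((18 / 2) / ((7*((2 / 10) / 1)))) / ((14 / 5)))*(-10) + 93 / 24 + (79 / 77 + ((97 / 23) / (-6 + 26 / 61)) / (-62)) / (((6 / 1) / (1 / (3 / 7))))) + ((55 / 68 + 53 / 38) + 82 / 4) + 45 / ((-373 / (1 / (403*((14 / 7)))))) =193717572732949 / 48152959975120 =4.02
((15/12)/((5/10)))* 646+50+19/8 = 13339/8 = 1667.38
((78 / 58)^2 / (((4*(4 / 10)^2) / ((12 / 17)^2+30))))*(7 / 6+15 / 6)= 614445975 / 1944392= 316.01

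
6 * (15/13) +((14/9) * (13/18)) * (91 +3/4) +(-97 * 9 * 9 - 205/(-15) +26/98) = -1596012395/206388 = -7733.07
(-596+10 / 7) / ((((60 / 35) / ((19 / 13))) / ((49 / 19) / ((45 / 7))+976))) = -1737266663 / 3510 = -494947.77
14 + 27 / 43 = 629 / 43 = 14.63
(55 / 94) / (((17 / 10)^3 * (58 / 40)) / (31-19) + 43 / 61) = 402600000 / 893521559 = 0.45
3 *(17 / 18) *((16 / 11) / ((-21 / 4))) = -544 / 693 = -0.78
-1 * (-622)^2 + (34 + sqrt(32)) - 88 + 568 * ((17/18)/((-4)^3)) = -55720279/144 + 4 * sqrt(2) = -386940.73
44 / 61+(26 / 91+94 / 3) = 41428 / 1281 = 32.34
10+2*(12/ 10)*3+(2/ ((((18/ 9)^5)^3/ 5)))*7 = 1409199/ 81920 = 17.20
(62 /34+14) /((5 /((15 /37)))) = 807 /629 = 1.28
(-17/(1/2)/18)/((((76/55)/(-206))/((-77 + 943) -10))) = 41218540/171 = 241044.09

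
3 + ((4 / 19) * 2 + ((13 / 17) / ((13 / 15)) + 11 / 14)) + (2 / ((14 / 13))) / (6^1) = 36619 / 6783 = 5.40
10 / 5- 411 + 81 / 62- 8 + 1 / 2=-12871 / 31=-415.19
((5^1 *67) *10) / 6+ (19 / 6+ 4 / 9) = 10115 / 18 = 561.94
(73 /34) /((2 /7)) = 511 /68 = 7.51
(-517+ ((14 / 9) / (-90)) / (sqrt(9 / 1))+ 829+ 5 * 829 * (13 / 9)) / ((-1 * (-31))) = 7653548 / 37665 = 203.20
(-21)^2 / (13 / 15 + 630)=6615 / 9463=0.70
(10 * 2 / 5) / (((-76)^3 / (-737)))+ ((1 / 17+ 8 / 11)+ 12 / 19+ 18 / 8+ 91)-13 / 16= 963122869 / 10261064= 93.86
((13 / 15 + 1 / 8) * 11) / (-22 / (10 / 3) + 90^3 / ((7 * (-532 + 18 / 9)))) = -485639 / 9041832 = -0.05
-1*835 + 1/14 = -11689/14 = -834.93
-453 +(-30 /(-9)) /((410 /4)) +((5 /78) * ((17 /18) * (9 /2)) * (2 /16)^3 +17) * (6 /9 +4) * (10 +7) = 8799992827 /9824256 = 895.74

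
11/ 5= 2.20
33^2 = 1089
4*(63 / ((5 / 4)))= 1008 / 5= 201.60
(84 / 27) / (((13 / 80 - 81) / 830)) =-1859200 / 58203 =-31.94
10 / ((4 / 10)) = 25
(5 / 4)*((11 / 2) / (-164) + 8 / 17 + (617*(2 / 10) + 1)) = 3480457 / 22304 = 156.05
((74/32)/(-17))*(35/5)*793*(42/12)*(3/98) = -88023/1088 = -80.90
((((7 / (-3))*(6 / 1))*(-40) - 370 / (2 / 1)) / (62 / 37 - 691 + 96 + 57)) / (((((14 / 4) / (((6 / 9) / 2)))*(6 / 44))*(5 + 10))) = -925 / 28413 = -0.03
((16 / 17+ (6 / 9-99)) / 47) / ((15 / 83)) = -412261 / 35955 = -11.47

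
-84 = -84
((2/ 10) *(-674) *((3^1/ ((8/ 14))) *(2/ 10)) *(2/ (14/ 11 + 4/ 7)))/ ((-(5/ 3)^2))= 4904361/ 88750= 55.26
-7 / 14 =-1 / 2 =-0.50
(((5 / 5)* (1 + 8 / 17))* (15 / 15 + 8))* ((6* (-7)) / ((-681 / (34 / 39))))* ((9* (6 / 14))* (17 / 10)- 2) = 9570 / 2951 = 3.24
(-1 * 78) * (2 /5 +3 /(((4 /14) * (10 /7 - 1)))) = -9711 /5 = -1942.20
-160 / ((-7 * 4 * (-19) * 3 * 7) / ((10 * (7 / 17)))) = -0.06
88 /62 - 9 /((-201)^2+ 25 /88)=156409220 /110214703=1.42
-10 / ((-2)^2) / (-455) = 1 / 182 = 0.01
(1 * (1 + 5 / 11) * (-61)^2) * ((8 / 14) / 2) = 119072 / 77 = 1546.39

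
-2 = -2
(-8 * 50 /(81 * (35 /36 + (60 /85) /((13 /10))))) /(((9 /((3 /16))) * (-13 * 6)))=170 /195291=0.00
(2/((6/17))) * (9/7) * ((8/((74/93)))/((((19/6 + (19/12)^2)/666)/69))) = 593303.77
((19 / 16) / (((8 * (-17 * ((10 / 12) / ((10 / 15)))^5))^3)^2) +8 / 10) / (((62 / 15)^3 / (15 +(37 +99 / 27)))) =6757446789555253560780251446827 / 10715161533340811729431152343750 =0.63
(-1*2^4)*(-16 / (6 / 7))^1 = 896 / 3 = 298.67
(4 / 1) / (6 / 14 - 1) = -7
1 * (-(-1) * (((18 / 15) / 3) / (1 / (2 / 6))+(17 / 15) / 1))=19 / 15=1.27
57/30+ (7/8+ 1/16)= 227/80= 2.84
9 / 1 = 9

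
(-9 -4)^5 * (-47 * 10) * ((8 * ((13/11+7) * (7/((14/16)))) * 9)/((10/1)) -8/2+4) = 904647968640/11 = 82240724421.82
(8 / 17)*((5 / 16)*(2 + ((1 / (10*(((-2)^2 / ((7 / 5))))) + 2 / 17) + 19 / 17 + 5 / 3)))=50357 / 69360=0.73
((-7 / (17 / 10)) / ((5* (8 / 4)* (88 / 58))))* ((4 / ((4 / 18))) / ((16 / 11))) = -1827 / 544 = -3.36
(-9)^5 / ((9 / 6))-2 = -39368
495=495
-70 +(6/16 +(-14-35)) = -949/8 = -118.62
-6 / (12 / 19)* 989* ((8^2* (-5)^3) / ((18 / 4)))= 150328000 / 9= 16703111.11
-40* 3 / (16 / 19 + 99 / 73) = -54.59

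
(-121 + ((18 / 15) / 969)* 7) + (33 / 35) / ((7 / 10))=-119.64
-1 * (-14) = 14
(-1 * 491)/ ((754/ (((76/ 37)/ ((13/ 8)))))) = -149264/ 181337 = -0.82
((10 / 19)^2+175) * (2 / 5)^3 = 20248 / 1805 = 11.22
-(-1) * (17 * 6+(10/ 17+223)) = 5535/ 17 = 325.59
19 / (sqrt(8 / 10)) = 19 * sqrt(5) / 2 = 21.24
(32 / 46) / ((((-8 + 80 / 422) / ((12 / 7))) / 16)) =-40512 / 16583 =-2.44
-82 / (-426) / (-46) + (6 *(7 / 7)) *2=117535 / 9798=12.00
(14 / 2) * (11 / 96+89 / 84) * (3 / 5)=789 / 160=4.93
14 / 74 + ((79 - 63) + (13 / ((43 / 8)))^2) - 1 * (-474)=496.04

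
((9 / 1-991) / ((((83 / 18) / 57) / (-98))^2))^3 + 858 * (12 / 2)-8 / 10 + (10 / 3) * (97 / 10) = -14677981677209748431935118944752417251563 / 4904105600535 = -2992998697990617112427216000.00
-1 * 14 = -14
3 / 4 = 0.75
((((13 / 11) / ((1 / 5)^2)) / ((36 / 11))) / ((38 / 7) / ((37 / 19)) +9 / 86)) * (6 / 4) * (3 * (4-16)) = -10858575 / 64423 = -168.55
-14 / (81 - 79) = -7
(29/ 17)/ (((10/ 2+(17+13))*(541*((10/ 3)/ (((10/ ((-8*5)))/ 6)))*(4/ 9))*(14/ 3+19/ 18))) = -2349/ 5304829600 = -0.00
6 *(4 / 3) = 8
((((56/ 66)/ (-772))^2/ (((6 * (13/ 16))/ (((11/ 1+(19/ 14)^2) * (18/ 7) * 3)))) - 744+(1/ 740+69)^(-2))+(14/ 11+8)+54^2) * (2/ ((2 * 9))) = 2332544987220256268254/ 9624153075808642371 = 242.36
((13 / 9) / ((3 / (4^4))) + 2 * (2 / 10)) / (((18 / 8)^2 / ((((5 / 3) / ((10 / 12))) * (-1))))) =-534208 / 10935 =-48.85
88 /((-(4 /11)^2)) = -1331 /2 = -665.50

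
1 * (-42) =-42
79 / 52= 1.52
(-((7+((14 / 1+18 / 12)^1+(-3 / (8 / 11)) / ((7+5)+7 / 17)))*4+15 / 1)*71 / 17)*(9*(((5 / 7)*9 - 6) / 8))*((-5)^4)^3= -20475301025390625 / 401744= -50966040626.35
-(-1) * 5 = 5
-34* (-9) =306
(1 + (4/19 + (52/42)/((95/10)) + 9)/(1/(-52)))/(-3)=161.57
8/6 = 4/3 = 1.33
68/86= 34/43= 0.79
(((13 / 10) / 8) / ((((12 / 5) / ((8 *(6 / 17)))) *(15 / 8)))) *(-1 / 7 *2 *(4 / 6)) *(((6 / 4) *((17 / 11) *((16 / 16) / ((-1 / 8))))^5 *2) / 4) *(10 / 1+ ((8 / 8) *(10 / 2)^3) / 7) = 925043851264 / 7891499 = 117220.30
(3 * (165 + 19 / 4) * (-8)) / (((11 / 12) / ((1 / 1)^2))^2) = -586656 / 121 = -4848.40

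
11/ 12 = 0.92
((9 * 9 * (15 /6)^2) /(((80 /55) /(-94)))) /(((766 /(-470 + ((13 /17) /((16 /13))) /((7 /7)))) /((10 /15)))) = 44553987225 /3333632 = 13365.00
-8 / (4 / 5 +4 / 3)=-15 / 4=-3.75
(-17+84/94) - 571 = -27594/47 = -587.11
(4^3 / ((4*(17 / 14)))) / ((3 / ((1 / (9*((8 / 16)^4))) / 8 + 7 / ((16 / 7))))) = 6622 / 459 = 14.43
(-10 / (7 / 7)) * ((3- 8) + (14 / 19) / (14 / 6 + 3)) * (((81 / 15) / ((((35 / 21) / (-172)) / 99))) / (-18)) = 149017.41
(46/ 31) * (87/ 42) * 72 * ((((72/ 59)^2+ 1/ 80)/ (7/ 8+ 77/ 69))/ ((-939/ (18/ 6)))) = -98983875204/ 185599905785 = -0.53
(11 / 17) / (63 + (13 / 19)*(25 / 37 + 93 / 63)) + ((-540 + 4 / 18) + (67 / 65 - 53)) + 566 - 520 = -54376661627 / 99638955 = -545.74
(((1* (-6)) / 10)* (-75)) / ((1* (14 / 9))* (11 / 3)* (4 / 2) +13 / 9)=1215 / 347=3.50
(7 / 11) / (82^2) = 7 / 73964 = 0.00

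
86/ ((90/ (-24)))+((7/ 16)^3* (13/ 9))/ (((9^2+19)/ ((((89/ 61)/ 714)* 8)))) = -65752048267/ 2867097600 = -22.93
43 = 43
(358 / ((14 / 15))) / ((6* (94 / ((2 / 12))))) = 895 / 7896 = 0.11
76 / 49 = 1.55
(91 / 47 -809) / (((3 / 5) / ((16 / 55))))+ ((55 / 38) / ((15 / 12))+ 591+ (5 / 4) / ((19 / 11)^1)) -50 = 151.58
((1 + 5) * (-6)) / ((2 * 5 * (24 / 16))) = -12 / 5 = -2.40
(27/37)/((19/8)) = 216/703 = 0.31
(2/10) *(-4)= -4/5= -0.80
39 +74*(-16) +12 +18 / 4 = -2257 / 2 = -1128.50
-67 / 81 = -0.83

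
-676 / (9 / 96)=-21632 / 3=-7210.67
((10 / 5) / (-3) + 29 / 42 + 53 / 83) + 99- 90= 33683 / 3486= 9.66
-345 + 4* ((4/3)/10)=-5167/15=-344.47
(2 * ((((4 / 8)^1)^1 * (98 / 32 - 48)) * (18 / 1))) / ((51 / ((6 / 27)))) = -719 / 204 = -3.52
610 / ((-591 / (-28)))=17080 / 591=28.90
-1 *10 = -10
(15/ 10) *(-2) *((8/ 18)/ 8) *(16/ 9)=-8/ 27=-0.30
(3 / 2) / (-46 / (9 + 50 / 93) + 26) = 2661 / 37568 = 0.07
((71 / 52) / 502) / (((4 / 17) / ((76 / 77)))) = 22933 / 2010008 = 0.01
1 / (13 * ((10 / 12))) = 6 / 65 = 0.09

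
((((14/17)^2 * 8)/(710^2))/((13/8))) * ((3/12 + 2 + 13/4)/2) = 8624/473475925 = 0.00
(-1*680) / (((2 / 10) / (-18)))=61200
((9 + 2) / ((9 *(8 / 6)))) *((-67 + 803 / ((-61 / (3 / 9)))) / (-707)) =0.09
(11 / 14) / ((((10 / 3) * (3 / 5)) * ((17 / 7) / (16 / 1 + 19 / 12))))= 2321 / 816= 2.84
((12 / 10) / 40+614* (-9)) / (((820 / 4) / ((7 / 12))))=-1289393 / 82000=-15.72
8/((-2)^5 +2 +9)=-8/21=-0.38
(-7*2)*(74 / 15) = -1036 / 15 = -69.07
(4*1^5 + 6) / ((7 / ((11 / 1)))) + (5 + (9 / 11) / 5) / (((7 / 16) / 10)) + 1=10375 / 77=134.74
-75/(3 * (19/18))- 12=-678/19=-35.68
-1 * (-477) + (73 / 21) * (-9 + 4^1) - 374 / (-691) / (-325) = 2167590046 / 4716075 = 459.62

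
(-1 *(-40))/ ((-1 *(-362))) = 20/ 181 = 0.11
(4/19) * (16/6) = 32/57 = 0.56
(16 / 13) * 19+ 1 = 317 / 13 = 24.38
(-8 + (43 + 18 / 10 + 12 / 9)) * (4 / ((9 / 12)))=9152 / 45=203.38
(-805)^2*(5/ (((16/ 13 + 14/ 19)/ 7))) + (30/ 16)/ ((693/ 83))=1725470280115/ 149688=11527111.59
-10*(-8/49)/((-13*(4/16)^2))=-1280/637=-2.01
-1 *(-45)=45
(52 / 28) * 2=26 / 7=3.71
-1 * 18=-18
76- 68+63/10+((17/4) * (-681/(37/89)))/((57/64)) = -7802.51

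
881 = 881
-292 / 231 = -1.26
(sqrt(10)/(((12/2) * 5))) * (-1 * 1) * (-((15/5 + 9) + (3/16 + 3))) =81 * sqrt(10)/160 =1.60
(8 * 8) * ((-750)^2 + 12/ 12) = 36000064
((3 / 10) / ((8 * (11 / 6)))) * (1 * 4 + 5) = 0.18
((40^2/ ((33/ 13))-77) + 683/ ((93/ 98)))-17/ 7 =3032910/ 2387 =1270.59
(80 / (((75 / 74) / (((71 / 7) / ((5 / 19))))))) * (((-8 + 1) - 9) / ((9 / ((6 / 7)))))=-51110912 / 11025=-4635.91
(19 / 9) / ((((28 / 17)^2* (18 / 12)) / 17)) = 93347 / 10584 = 8.82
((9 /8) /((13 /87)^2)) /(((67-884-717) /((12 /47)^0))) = -68121 /2073968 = -0.03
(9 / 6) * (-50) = -75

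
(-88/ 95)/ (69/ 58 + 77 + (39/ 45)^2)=-229680/ 19573363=-0.01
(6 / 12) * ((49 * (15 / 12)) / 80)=49 / 128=0.38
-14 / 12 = -7 / 6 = -1.17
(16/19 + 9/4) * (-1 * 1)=-3.09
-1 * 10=-10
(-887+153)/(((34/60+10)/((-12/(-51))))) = -88080/5389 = -16.34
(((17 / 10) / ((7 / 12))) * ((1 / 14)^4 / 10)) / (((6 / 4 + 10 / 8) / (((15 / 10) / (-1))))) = -153 / 36975400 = -0.00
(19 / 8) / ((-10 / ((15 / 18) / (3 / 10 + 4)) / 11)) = -1045 / 2064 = -0.51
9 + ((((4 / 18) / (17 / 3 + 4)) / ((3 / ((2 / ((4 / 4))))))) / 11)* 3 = 9.00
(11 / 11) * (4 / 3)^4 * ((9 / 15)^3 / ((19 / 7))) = 1792 / 7125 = 0.25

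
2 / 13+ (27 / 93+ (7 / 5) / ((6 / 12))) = 6537 / 2015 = 3.24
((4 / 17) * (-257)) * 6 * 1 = -6168 / 17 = -362.82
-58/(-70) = 29/35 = 0.83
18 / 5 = 3.60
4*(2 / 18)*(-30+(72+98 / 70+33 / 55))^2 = 7744 / 9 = 860.44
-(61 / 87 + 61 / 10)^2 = -35010889 / 756900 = -46.26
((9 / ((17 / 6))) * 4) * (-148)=-31968 / 17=-1880.47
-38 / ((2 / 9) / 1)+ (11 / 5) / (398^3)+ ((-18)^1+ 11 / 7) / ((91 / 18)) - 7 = -36394497518753 / 200797662520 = -181.25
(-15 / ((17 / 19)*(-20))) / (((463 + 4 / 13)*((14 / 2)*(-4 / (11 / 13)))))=-33 / 603568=-0.00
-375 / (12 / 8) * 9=-2250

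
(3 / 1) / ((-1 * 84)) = -1 / 28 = -0.04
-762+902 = 140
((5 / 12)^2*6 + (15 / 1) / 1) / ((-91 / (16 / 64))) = -55 / 1248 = -0.04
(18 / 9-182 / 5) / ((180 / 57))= -817 / 75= -10.89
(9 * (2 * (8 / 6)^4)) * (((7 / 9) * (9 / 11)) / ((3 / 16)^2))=917504 / 891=1029.75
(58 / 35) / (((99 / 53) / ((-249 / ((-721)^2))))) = -255142 / 600416355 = -0.00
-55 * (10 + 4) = -770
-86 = -86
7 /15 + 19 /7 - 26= -2396 /105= -22.82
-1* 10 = -10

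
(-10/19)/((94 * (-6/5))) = 25/5358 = 0.00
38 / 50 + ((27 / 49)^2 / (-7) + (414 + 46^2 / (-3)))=-366329626 / 1260525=-290.62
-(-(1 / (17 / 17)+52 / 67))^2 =-14161 / 4489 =-3.15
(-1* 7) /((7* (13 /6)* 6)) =-1 /13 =-0.08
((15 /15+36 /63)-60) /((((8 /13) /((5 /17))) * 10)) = -5317 /1904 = -2.79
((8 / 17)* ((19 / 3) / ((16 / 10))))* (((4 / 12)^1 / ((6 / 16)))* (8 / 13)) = 6080 / 5967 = 1.02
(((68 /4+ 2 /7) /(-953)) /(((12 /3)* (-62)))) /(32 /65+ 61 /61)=7865 /160477576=0.00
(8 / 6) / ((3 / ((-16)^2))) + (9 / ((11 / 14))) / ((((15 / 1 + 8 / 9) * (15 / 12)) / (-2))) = 112.62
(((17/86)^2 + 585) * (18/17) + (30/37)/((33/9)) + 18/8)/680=0.91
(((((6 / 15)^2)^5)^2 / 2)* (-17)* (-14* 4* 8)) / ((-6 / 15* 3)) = -1996488704 / 57220458984375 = -0.00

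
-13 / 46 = -0.28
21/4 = 5.25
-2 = -2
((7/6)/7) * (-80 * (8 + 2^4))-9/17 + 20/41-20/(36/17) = -2066866/6273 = -329.49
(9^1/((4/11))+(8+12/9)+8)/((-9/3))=-505/36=-14.03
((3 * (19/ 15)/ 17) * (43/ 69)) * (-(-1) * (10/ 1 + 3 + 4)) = 817/ 345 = 2.37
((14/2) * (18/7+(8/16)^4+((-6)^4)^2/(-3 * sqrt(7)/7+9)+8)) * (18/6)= 5878656 * sqrt(7)/31+1975339179/496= 4484263.24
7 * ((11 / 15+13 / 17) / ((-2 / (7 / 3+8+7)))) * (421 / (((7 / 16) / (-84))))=1873254656 / 255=7346096.69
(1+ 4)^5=3125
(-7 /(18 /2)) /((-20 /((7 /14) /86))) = 7 /30960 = 0.00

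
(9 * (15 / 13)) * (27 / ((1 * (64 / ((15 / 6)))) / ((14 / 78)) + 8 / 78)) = 382725 / 194828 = 1.96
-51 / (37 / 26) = -1326 / 37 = -35.84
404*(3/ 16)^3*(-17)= -46359/ 1024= -45.27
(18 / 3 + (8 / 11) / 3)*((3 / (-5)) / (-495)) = 206 / 27225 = 0.01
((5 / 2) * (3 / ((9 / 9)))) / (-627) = -0.01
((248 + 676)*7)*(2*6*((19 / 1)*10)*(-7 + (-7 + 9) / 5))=-97330464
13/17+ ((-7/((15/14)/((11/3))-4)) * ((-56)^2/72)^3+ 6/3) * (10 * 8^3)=5651990362884647/7076403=798709508.61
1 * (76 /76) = 1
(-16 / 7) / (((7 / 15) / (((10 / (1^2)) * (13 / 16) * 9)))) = -17550 / 49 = -358.16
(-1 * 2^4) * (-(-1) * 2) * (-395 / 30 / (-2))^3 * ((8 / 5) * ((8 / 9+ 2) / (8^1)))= -5275.31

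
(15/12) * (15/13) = 75/52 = 1.44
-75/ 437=-0.17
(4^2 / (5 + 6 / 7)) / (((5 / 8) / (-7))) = -30.60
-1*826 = -826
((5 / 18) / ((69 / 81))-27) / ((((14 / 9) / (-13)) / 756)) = 168525.78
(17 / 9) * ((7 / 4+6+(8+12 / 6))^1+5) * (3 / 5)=1547 / 60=25.78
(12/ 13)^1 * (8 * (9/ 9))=96/ 13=7.38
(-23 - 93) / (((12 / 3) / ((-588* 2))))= 34104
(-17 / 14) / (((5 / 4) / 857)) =-29138 / 35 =-832.51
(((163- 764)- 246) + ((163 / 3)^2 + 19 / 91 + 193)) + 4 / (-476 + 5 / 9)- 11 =8015885401 / 3504501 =2287.31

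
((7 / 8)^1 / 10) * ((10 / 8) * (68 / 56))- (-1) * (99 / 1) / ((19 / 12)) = 62.66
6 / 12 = 1 / 2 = 0.50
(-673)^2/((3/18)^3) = 97832664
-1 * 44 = -44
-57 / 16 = -3.56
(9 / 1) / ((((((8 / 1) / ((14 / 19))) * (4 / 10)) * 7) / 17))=765 / 152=5.03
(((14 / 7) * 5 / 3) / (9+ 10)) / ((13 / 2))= 20 / 741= 0.03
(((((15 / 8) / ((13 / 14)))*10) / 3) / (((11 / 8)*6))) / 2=175 / 429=0.41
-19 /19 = -1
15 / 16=0.94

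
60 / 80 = 3 / 4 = 0.75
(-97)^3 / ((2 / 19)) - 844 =-8671237.50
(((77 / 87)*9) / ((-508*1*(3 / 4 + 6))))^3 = -456533 / 36419391467523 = -0.00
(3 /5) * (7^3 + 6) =1047 /5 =209.40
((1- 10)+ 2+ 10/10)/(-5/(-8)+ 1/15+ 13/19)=-13680/3137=-4.36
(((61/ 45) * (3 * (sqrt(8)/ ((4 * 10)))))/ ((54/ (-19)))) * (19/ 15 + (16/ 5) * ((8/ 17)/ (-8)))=-12749 * sqrt(2)/ 165240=-0.11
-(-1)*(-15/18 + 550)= 3295/6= 549.17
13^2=169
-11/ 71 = -0.15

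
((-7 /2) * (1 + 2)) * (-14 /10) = 147 /10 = 14.70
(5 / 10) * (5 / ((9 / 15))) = 25 / 6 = 4.17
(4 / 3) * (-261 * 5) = -1740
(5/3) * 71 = 355/3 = 118.33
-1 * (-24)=24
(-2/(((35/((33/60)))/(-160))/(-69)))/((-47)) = 12144/1645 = 7.38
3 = 3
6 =6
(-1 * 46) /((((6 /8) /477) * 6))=-4876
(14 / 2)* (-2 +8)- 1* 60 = -18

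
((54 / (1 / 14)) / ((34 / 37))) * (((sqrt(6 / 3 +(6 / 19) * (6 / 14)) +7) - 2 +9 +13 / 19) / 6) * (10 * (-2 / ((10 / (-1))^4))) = -650349 / 161500 - 333 * sqrt(9443) / 80750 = -4.43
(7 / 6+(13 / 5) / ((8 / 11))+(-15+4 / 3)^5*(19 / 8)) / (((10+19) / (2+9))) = -60534611533 / 140940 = -429506.25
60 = 60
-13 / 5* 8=-104 / 5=-20.80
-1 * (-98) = 98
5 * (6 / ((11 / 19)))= 570 / 11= 51.82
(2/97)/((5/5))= 2/97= 0.02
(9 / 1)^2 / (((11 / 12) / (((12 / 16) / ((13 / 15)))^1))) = 10935 / 143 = 76.47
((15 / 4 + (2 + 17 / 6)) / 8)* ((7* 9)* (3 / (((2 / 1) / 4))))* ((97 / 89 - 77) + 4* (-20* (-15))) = 162296379 / 356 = 455888.71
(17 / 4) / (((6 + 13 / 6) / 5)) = 255 / 98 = 2.60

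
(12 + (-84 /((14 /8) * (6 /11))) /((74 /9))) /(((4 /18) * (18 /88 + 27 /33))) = 1056 /185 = 5.71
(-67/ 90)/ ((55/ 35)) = -469/ 990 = -0.47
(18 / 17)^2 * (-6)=-1944 / 289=-6.73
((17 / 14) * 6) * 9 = 459 / 7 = 65.57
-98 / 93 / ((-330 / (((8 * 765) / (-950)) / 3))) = -3332 / 485925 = -0.01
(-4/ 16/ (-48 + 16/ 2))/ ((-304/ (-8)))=0.00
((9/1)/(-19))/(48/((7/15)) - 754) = 63/86602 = 0.00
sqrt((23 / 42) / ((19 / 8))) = 2 * sqrt(9177) / 399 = 0.48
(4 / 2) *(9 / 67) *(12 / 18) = 12 / 67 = 0.18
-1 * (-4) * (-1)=-4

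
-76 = -76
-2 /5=-0.40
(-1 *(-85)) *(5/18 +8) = 12665/18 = 703.61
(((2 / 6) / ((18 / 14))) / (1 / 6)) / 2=7 / 9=0.78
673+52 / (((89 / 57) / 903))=2736389 / 89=30745.94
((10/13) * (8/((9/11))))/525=176/12285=0.01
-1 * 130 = -130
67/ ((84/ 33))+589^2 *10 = 97138617/ 28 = 3469236.32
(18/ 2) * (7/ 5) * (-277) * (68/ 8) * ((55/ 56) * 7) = -3263337/ 16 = -203958.56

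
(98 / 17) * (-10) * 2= -1960 / 17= -115.29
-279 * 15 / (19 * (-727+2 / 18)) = 37665 / 124298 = 0.30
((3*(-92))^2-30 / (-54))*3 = 685589 / 3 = 228529.67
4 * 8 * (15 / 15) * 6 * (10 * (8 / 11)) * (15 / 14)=115200 / 77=1496.10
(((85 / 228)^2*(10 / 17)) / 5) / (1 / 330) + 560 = 2449295 / 4332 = 565.40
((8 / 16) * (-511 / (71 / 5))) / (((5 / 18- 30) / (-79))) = -47.82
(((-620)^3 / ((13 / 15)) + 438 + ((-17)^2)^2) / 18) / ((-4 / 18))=3573828533 / 52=68727471.79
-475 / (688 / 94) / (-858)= 22325 / 295152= 0.08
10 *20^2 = 4000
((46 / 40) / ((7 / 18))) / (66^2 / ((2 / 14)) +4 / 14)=207 / 2134460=0.00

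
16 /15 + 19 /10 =89 /30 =2.97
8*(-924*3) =-22176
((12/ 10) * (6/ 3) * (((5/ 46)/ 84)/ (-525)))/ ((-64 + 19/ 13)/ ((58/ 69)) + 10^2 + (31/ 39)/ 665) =-7163/ 31001582815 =-0.00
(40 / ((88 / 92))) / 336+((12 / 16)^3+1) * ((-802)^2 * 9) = 30421780849 / 3696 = 8231001.31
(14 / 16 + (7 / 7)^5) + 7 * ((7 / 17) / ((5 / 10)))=1039 / 136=7.64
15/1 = 15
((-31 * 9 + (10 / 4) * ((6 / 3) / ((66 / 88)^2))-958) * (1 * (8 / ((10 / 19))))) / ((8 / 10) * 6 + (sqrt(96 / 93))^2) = -6510217 / 2034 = -3200.70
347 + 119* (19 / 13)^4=25418866 / 28561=889.99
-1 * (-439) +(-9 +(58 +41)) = 529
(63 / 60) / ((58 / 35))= 147 / 232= 0.63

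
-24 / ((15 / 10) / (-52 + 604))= -8832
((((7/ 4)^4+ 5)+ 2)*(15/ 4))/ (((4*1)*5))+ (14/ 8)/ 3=44905/ 12288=3.65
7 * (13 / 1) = 91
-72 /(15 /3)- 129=-143.40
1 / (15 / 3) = 1 / 5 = 0.20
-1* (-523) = 523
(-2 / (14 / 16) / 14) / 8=-0.02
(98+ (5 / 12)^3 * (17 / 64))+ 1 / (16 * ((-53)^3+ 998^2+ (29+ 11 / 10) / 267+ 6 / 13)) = 318741317611968043 / 3251824839806976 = 98.02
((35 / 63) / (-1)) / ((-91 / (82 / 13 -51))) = -415 / 1521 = -0.27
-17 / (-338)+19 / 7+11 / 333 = 2204179 / 787878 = 2.80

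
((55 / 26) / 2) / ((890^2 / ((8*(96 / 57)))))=0.00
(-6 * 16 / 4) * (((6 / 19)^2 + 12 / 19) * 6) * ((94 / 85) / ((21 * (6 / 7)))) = -198528 / 30685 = -6.47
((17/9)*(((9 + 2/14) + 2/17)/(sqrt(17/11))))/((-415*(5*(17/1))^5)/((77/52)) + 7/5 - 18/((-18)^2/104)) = -60610*sqrt(187)/73249978924945373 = -0.00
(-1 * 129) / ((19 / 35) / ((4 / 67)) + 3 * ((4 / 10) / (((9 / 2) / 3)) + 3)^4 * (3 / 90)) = -914287500 / 145152839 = -6.30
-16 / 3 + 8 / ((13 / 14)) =128 / 39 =3.28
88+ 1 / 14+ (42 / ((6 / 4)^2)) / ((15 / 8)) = 61757 / 630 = 98.03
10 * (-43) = -430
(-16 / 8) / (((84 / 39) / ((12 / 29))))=-78 / 203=-0.38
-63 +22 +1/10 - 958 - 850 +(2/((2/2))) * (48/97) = -1792473/970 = -1847.91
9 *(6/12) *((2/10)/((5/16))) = 72/25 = 2.88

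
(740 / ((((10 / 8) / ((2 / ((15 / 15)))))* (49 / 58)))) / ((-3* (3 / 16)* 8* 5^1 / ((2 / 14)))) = -137344 / 15435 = -8.90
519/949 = 0.55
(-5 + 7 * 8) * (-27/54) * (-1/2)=51/4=12.75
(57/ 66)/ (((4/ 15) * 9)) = 95/ 264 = 0.36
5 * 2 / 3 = 10 / 3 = 3.33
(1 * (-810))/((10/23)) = -1863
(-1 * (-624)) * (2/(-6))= -208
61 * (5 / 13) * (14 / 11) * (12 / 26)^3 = 922320 / 314171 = 2.94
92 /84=23 /21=1.10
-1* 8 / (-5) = 8 / 5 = 1.60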